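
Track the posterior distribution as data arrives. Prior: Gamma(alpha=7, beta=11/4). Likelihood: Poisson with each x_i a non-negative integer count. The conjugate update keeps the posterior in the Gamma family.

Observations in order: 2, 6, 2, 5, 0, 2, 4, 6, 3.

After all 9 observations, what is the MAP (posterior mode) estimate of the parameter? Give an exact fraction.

obs 1: x=2 → posterior Gamma(9, 15/4)
obs 2: x=6 → posterior Gamma(15, 19/4)
obs 3: x=2 → posterior Gamma(17, 23/4)
obs 4: x=5 → posterior Gamma(22, 27/4)
obs 5: x=0 → posterior Gamma(22, 31/4)
obs 6: x=2 → posterior Gamma(24, 35/4)
obs 7: x=4 → posterior Gamma(28, 39/4)
obs 8: x=6 → posterior Gamma(34, 43/4)
obs 9: x=3 → posterior Gamma(37, 47/4)

144/47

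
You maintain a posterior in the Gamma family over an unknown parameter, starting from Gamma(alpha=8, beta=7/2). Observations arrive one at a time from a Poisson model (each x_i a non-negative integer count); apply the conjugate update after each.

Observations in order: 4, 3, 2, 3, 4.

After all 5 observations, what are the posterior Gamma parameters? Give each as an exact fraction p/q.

alpha=24, beta=17/2

obs 1: x=4 → posterior Gamma(12, 9/2)
obs 2: x=3 → posterior Gamma(15, 11/2)
obs 3: x=2 → posterior Gamma(17, 13/2)
obs 4: x=3 → posterior Gamma(20, 15/2)
obs 5: x=4 → posterior Gamma(24, 17/2)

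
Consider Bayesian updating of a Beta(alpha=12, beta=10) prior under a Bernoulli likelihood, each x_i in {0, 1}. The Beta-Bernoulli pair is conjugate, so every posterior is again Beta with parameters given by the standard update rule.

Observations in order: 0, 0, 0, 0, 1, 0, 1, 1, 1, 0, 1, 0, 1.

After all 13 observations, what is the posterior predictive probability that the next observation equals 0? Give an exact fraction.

17/35

obs 1: x=0 → posterior Beta(12, 11)
obs 2: x=0 → posterior Beta(12, 12)
obs 3: x=0 → posterior Beta(12, 13)
obs 4: x=0 → posterior Beta(12, 14)
obs 5: x=1 → posterior Beta(13, 14)
obs 6: x=0 → posterior Beta(13, 15)
obs 7: x=1 → posterior Beta(14, 15)
obs 8: x=1 → posterior Beta(15, 15)
obs 9: x=1 → posterior Beta(16, 15)
obs 10: x=0 → posterior Beta(16, 16)
obs 11: x=1 → posterior Beta(17, 16)
obs 12: x=0 → posterior Beta(17, 17)
obs 13: x=1 → posterior Beta(18, 17)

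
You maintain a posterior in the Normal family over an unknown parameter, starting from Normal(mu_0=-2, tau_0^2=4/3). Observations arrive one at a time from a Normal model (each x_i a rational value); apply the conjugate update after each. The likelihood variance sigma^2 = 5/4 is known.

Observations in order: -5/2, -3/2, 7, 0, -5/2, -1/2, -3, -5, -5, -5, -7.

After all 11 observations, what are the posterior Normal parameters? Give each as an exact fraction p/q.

mu_0=-430/191, tau_0^2=20/191

obs 1: x=-5/2 → posterior Normal(-70/31, 20/31)
obs 2: x=-3/2 → posterior Normal(-2, 20/47)
obs 3: x=7 → posterior Normal(2/7, 20/63)
obs 4: x=0 → posterior Normal(18/79, 20/79)
obs 5: x=-5/2 → posterior Normal(-22/95, 4/19)
obs 6: x=-1/2 → posterior Normal(-10/37, 20/111)
obs 7: x=-3 → posterior Normal(-78/127, 20/127)
obs 8: x=-5 → posterior Normal(-158/143, 20/143)
obs 9: x=-5 → posterior Normal(-238/159, 20/159)
obs 10: x=-5 → posterior Normal(-318/175, 4/35)
obs 11: x=-7 → posterior Normal(-430/191, 20/191)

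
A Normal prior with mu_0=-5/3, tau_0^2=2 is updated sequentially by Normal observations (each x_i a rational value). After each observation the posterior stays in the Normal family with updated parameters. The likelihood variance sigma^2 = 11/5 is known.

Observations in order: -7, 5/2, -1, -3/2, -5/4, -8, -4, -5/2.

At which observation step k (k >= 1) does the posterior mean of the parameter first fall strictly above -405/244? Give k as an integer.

obs 1: x=-7 → posterior Normal(-265/63, 22/21)
obs 2: x=5/2 → posterior Normal(-190/93, 22/31)
obs 3: x=-1 → posterior Normal(-220/123, 22/41)
obs 4: x=-3/2 → posterior Normal(-265/153, 22/51)
obs 5: x=-5/4 → posterior Normal(-605/366, 22/61)
obs 6: x=-8 → posterior Normal(-1085/426, 22/71)
obs 7: x=-4 → posterior Normal(-1325/486, 22/81)
obs 8: x=-5/2 → posterior Normal(-1475/546, 22/91)

k = 5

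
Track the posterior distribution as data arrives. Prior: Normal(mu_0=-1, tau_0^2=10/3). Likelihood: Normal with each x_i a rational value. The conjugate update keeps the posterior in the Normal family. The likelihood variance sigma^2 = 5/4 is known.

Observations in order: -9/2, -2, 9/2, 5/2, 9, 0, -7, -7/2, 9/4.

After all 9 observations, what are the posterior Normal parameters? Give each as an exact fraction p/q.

obs 1: x=-9/2 → posterior Normal(-39/11, 10/11)
obs 2: x=-2 → posterior Normal(-55/19, 10/19)
obs 3: x=9/2 → posterior Normal(-19/27, 10/27)
obs 4: x=5/2 → posterior Normal(1/35, 2/7)
obs 5: x=9 → posterior Normal(73/43, 10/43)
obs 6: x=0 → posterior Normal(73/51, 10/51)
obs 7: x=-7 → posterior Normal(17/59, 10/59)
obs 8: x=-7/2 → posterior Normal(-11/67, 10/67)
obs 9: x=9/4 → posterior Normal(7/75, 2/15)

mu_0=7/75, tau_0^2=2/15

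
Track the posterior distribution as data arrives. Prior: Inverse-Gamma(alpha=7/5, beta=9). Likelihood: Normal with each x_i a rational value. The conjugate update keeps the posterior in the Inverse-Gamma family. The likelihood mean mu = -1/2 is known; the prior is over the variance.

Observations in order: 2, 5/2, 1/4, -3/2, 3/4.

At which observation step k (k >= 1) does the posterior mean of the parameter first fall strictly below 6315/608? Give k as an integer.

obs 1: x=2 → posterior Inverse-Gamma(19/10, 97/8)
obs 2: x=5/2 → posterior Inverse-Gamma(12/5, 133/8)
obs 3: x=1/4 → posterior Inverse-Gamma(29/10, 541/32)
obs 4: x=-3/2 → posterior Inverse-Gamma(17/5, 557/32)
obs 5: x=3/4 → posterior Inverse-Gamma(39/10, 291/16)

k = 3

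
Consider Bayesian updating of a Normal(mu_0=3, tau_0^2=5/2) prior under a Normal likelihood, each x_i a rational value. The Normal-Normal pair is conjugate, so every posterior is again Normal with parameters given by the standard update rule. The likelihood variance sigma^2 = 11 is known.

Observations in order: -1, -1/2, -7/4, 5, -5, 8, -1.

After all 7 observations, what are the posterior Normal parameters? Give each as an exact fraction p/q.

obs 1: x=-1 → posterior Normal(61/27, 55/27)
obs 2: x=-1/2 → posterior Normal(117/64, 55/32)
obs 3: x=-7/4 → posterior Normal(199/148, 55/37)
obs 4: x=5 → posterior Normal(299/168, 55/42)
obs 5: x=-5 → posterior Normal(199/188, 55/47)
obs 6: x=8 → posterior Normal(359/208, 55/52)
obs 7: x=-1 → posterior Normal(113/76, 55/57)

mu_0=113/76, tau_0^2=55/57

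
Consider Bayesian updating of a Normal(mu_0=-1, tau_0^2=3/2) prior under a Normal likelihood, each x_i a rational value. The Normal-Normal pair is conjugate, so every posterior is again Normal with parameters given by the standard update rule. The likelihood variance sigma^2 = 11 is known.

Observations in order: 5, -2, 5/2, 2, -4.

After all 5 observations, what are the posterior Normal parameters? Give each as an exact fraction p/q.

obs 1: x=5 → posterior Normal(-7/25, 33/25)
obs 2: x=-2 → posterior Normal(-13/28, 33/28)
obs 3: x=5/2 → posterior Normal(-11/62, 33/31)
obs 4: x=2 → posterior Normal(1/68, 33/34)
obs 5: x=-4 → posterior Normal(-23/74, 33/37)

mu_0=-23/74, tau_0^2=33/37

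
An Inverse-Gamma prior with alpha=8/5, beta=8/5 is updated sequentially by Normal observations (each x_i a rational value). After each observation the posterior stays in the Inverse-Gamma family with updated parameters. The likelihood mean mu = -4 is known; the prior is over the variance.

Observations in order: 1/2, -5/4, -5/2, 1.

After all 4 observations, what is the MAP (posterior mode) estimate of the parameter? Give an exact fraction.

4661/736

obs 1: x=1/2 → posterior Inverse-Gamma(21/10, 469/40)
obs 2: x=-5/4 → posterior Inverse-Gamma(13/5, 2481/160)
obs 3: x=-5/2 → posterior Inverse-Gamma(31/10, 2661/160)
obs 4: x=1 → posterior Inverse-Gamma(18/5, 4661/160)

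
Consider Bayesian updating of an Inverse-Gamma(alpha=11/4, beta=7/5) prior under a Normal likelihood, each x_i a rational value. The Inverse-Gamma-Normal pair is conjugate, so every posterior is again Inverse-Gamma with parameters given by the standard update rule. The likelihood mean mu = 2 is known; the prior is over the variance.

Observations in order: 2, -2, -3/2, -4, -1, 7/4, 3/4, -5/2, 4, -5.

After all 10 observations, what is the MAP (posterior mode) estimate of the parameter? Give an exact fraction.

obs 1: x=2 → posterior Inverse-Gamma(13/4, 7/5)
obs 2: x=-2 → posterior Inverse-Gamma(15/4, 47/5)
obs 3: x=-3/2 → posterior Inverse-Gamma(17/4, 621/40)
obs 4: x=-4 → posterior Inverse-Gamma(19/4, 1341/40)
obs 5: x=-1 → posterior Inverse-Gamma(21/4, 1521/40)
obs 6: x=7/4 → posterior Inverse-Gamma(23/4, 6089/160)
obs 7: x=3/4 → posterior Inverse-Gamma(25/4, 3107/80)
obs 8: x=-5/2 → posterior Inverse-Gamma(27/4, 3917/80)
obs 9: x=4 → posterior Inverse-Gamma(29/4, 4077/80)
obs 10: x=-5 → posterior Inverse-Gamma(31/4, 6037/80)

6037/700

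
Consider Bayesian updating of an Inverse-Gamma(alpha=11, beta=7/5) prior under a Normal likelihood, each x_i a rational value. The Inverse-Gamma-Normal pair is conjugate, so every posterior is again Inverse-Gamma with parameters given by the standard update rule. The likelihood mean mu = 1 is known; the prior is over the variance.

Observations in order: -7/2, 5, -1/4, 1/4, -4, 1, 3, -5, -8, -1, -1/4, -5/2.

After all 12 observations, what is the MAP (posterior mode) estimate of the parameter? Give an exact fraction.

16399/2880

obs 1: x=-7/2 → posterior Inverse-Gamma(23/2, 461/40)
obs 2: x=5 → posterior Inverse-Gamma(12, 781/40)
obs 3: x=-1/4 → posterior Inverse-Gamma(25/2, 3249/160)
obs 4: x=1/4 → posterior Inverse-Gamma(13, 1647/80)
obs 5: x=-4 → posterior Inverse-Gamma(27/2, 2647/80)
obs 6: x=1 → posterior Inverse-Gamma(14, 2647/80)
obs 7: x=3 → posterior Inverse-Gamma(29/2, 2807/80)
obs 8: x=-5 → posterior Inverse-Gamma(15, 4247/80)
obs 9: x=-8 → posterior Inverse-Gamma(31/2, 7487/80)
obs 10: x=-1 → posterior Inverse-Gamma(16, 7647/80)
obs 11: x=-1/4 → posterior Inverse-Gamma(33/2, 15419/160)
obs 12: x=-5/2 → posterior Inverse-Gamma(17, 16399/160)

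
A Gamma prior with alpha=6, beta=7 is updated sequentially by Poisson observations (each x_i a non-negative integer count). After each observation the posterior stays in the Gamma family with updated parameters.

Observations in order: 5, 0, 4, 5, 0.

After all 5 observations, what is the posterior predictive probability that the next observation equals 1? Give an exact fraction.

obs 1: x=5 → posterior Gamma(11, 8)
obs 2: x=0 → posterior Gamma(11, 9)
obs 3: x=4 → posterior Gamma(15, 10)
obs 4: x=5 → posterior Gamma(20, 11)
obs 5: x=0 → posterior Gamma(20, 12)

76675199848949502443520/247064529073450392704413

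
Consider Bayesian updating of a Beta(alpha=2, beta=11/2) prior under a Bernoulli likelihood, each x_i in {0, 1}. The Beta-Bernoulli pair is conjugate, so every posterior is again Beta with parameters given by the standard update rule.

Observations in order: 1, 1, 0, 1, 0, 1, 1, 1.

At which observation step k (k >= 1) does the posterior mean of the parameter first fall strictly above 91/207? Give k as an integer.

obs 1: x=1 → posterior Beta(3, 11/2)
obs 2: x=1 → posterior Beta(4, 11/2)
obs 3: x=0 → posterior Beta(4, 13/2)
obs 4: x=1 → posterior Beta(5, 13/2)
obs 5: x=0 → posterior Beta(5, 15/2)
obs 6: x=1 → posterior Beta(6, 15/2)
obs 7: x=1 → posterior Beta(7, 15/2)
obs 8: x=1 → posterior Beta(8, 15/2)

k = 6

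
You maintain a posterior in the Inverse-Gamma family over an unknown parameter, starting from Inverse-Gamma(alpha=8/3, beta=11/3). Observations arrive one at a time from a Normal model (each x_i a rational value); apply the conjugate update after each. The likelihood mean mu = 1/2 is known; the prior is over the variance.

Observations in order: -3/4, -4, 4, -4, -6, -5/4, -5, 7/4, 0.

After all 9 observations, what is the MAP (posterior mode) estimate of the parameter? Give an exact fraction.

obs 1: x=-3/4 → posterior Inverse-Gamma(19/6, 427/96)
obs 2: x=-4 → posterior Inverse-Gamma(11/3, 1399/96)
obs 3: x=4 → posterior Inverse-Gamma(25/6, 1987/96)
obs 4: x=-4 → posterior Inverse-Gamma(14/3, 2959/96)
obs 5: x=-6 → posterior Inverse-Gamma(31/6, 4987/96)
obs 6: x=-5/4 → posterior Inverse-Gamma(17/3, 2567/48)
obs 7: x=-5 → posterior Inverse-Gamma(37/6, 3293/48)
obs 8: x=7/4 → posterior Inverse-Gamma(20/3, 6661/96)
obs 9: x=0 → posterior Inverse-Gamma(43/6, 6673/96)

6673/784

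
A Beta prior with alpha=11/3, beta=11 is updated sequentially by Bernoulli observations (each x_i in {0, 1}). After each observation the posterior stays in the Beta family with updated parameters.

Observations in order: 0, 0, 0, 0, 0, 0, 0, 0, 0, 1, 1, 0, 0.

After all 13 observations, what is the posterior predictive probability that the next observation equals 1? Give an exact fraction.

obs 1: x=0 → posterior Beta(11/3, 12)
obs 2: x=0 → posterior Beta(11/3, 13)
obs 3: x=0 → posterior Beta(11/3, 14)
obs 4: x=0 → posterior Beta(11/3, 15)
obs 5: x=0 → posterior Beta(11/3, 16)
obs 6: x=0 → posterior Beta(11/3, 17)
obs 7: x=0 → posterior Beta(11/3, 18)
obs 8: x=0 → posterior Beta(11/3, 19)
obs 9: x=0 → posterior Beta(11/3, 20)
obs 10: x=1 → posterior Beta(14/3, 20)
obs 11: x=1 → posterior Beta(17/3, 20)
obs 12: x=0 → posterior Beta(17/3, 21)
obs 13: x=0 → posterior Beta(17/3, 22)

17/83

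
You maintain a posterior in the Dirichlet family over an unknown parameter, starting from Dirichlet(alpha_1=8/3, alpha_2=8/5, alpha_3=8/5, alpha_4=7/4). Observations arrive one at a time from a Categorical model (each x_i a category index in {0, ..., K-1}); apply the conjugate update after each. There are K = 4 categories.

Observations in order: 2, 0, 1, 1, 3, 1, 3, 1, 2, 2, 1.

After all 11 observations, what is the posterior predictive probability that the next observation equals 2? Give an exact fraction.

276/1117

obs 1: x=2 → posterior Dirichlet(8/3, 8/5, 13/5, 7/4)
obs 2: x=0 → posterior Dirichlet(11/3, 8/5, 13/5, 7/4)
obs 3: x=1 → posterior Dirichlet(11/3, 13/5, 13/5, 7/4)
obs 4: x=1 → posterior Dirichlet(11/3, 18/5, 13/5, 7/4)
obs 5: x=3 → posterior Dirichlet(11/3, 18/5, 13/5, 11/4)
obs 6: x=1 → posterior Dirichlet(11/3, 23/5, 13/5, 11/4)
obs 7: x=3 → posterior Dirichlet(11/3, 23/5, 13/5, 15/4)
obs 8: x=1 → posterior Dirichlet(11/3, 28/5, 13/5, 15/4)
obs 9: x=2 → posterior Dirichlet(11/3, 28/5, 18/5, 15/4)
obs 10: x=2 → posterior Dirichlet(11/3, 28/5, 23/5, 15/4)
obs 11: x=1 → posterior Dirichlet(11/3, 33/5, 23/5, 15/4)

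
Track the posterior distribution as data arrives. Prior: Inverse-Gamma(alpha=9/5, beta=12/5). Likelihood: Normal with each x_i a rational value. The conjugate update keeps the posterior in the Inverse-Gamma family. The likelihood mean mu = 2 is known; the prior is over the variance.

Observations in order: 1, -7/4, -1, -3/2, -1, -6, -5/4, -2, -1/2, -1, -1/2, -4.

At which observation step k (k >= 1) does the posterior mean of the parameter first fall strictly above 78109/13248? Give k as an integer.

obs 1: x=1 → posterior Inverse-Gamma(23/10, 29/10)
obs 2: x=-7/4 → posterior Inverse-Gamma(14/5, 1589/160)
obs 3: x=-1 → posterior Inverse-Gamma(33/10, 2309/160)
obs 4: x=-3/2 → posterior Inverse-Gamma(19/5, 3289/160)
obs 5: x=-1 → posterior Inverse-Gamma(43/10, 4009/160)
obs 6: x=-6 → posterior Inverse-Gamma(24/5, 9129/160)
obs 7: x=-5/4 → posterior Inverse-Gamma(53/10, 4987/80)
obs 8: x=-2 → posterior Inverse-Gamma(29/5, 5627/80)
obs 9: x=-1/2 → posterior Inverse-Gamma(63/10, 5877/80)
obs 10: x=-1 → posterior Inverse-Gamma(34/5, 6237/80)
obs 11: x=-1/2 → posterior Inverse-Gamma(73/10, 6487/80)
obs 12: x=-4 → posterior Inverse-Gamma(39/5, 7927/80)

k = 3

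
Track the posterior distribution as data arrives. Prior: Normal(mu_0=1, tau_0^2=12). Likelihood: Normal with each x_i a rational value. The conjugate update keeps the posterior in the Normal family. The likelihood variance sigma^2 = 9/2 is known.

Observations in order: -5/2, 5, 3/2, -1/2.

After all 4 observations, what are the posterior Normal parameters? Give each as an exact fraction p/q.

mu_0=31/35, tau_0^2=36/35

obs 1: x=-5/2 → posterior Normal(-17/11, 36/11)
obs 2: x=5 → posterior Normal(23/19, 36/19)
obs 3: x=3/2 → posterior Normal(35/27, 4/3)
obs 4: x=-1/2 → posterior Normal(31/35, 36/35)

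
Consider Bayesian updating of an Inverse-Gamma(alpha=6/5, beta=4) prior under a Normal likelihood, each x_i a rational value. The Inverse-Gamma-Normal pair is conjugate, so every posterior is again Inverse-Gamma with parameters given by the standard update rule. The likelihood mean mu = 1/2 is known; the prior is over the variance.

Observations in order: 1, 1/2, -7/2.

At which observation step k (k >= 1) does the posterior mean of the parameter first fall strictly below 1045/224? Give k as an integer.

k = 2

obs 1: x=1 → posterior Inverse-Gamma(17/10, 33/8)
obs 2: x=1/2 → posterior Inverse-Gamma(11/5, 33/8)
obs 3: x=-7/2 → posterior Inverse-Gamma(27/10, 97/8)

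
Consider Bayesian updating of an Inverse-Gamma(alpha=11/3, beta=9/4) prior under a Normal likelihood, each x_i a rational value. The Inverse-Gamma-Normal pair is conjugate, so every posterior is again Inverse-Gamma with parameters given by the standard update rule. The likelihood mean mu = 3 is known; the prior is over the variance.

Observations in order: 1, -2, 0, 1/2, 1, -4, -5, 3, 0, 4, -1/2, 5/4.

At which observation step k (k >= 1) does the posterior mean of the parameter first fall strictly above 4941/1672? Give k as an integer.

k = 2

obs 1: x=1 → posterior Inverse-Gamma(25/6, 17/4)
obs 2: x=-2 → posterior Inverse-Gamma(14/3, 67/4)
obs 3: x=0 → posterior Inverse-Gamma(31/6, 85/4)
obs 4: x=1/2 → posterior Inverse-Gamma(17/3, 195/8)
obs 5: x=1 → posterior Inverse-Gamma(37/6, 211/8)
obs 6: x=-4 → posterior Inverse-Gamma(20/3, 407/8)
obs 7: x=-5 → posterior Inverse-Gamma(43/6, 663/8)
obs 8: x=3 → posterior Inverse-Gamma(23/3, 663/8)
obs 9: x=0 → posterior Inverse-Gamma(49/6, 699/8)
obs 10: x=4 → posterior Inverse-Gamma(26/3, 703/8)
obs 11: x=-1/2 → posterior Inverse-Gamma(55/6, 94)
obs 12: x=5/4 → posterior Inverse-Gamma(29/3, 3057/32)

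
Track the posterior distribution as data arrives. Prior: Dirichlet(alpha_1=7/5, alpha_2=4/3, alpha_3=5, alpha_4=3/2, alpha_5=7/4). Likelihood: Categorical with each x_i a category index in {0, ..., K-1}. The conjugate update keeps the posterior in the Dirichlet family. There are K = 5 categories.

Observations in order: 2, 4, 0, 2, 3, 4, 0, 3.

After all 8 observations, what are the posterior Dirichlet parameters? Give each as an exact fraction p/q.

alpha_1=17/5, alpha_2=4/3, alpha_3=7, alpha_4=7/2, alpha_5=15/4

obs 1: x=2 → posterior Dirichlet(7/5, 4/3, 6, 3/2, 7/4)
obs 2: x=4 → posterior Dirichlet(7/5, 4/3, 6, 3/2, 11/4)
obs 3: x=0 → posterior Dirichlet(12/5, 4/3, 6, 3/2, 11/4)
obs 4: x=2 → posterior Dirichlet(12/5, 4/3, 7, 3/2, 11/4)
obs 5: x=3 → posterior Dirichlet(12/5, 4/3, 7, 5/2, 11/4)
obs 6: x=4 → posterior Dirichlet(12/5, 4/3, 7, 5/2, 15/4)
obs 7: x=0 → posterior Dirichlet(17/5, 4/3, 7, 5/2, 15/4)
obs 8: x=3 → posterior Dirichlet(17/5, 4/3, 7, 7/2, 15/4)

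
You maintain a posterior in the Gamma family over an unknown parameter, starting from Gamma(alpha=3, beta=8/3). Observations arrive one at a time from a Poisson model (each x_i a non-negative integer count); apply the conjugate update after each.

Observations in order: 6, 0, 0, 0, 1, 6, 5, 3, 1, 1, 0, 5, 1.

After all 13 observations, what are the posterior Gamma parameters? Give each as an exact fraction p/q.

obs 1: x=6 → posterior Gamma(9, 11/3)
obs 2: x=0 → posterior Gamma(9, 14/3)
obs 3: x=0 → posterior Gamma(9, 17/3)
obs 4: x=0 → posterior Gamma(9, 20/3)
obs 5: x=1 → posterior Gamma(10, 23/3)
obs 6: x=6 → posterior Gamma(16, 26/3)
obs 7: x=5 → posterior Gamma(21, 29/3)
obs 8: x=3 → posterior Gamma(24, 32/3)
obs 9: x=1 → posterior Gamma(25, 35/3)
obs 10: x=1 → posterior Gamma(26, 38/3)
obs 11: x=0 → posterior Gamma(26, 41/3)
obs 12: x=5 → posterior Gamma(31, 44/3)
obs 13: x=1 → posterior Gamma(32, 47/3)

alpha=32, beta=47/3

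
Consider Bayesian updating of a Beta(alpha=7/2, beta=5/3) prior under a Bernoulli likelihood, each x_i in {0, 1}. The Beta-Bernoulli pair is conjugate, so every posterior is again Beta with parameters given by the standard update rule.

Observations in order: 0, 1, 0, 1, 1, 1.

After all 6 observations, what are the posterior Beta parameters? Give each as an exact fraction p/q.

obs 1: x=0 → posterior Beta(7/2, 8/3)
obs 2: x=1 → posterior Beta(9/2, 8/3)
obs 3: x=0 → posterior Beta(9/2, 11/3)
obs 4: x=1 → posterior Beta(11/2, 11/3)
obs 5: x=1 → posterior Beta(13/2, 11/3)
obs 6: x=1 → posterior Beta(15/2, 11/3)

alpha=15/2, beta=11/3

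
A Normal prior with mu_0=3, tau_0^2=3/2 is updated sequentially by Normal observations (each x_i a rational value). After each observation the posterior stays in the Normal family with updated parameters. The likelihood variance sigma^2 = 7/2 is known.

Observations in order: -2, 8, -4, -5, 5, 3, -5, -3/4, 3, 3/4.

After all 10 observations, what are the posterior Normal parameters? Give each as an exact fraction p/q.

mu_0=30/37, tau_0^2=21/74

obs 1: x=-2 → posterior Normal(3/2, 21/20)
obs 2: x=8 → posterior Normal(3, 21/26)
obs 3: x=-4 → posterior Normal(27/16, 21/32)
obs 4: x=-5 → posterior Normal(12/19, 21/38)
obs 5: x=5 → posterior Normal(27/22, 21/44)
obs 6: x=3 → posterior Normal(36/25, 21/50)
obs 7: x=-5 → posterior Normal(3/4, 3/8)
obs 8: x=-3/4 → posterior Normal(75/124, 21/62)
obs 9: x=3 → posterior Normal(111/136, 21/68)
obs 10: x=3/4 → posterior Normal(30/37, 21/74)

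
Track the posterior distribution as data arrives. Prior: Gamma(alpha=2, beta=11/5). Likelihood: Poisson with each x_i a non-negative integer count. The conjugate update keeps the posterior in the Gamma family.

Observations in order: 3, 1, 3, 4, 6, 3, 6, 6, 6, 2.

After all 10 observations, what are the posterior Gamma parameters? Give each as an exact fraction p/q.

alpha=42, beta=61/5

obs 1: x=3 → posterior Gamma(5, 16/5)
obs 2: x=1 → posterior Gamma(6, 21/5)
obs 3: x=3 → posterior Gamma(9, 26/5)
obs 4: x=4 → posterior Gamma(13, 31/5)
obs 5: x=6 → posterior Gamma(19, 36/5)
obs 6: x=3 → posterior Gamma(22, 41/5)
obs 7: x=6 → posterior Gamma(28, 46/5)
obs 8: x=6 → posterior Gamma(34, 51/5)
obs 9: x=6 → posterior Gamma(40, 56/5)
obs 10: x=2 → posterior Gamma(42, 61/5)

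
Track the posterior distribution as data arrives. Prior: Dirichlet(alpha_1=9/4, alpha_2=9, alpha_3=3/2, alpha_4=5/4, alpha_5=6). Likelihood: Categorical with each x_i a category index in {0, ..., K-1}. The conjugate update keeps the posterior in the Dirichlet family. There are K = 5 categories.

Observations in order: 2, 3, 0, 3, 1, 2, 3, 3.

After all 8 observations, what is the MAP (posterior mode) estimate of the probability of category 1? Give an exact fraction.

obs 1: x=2 → posterior Dirichlet(9/4, 9, 5/2, 5/4, 6)
obs 2: x=3 → posterior Dirichlet(9/4, 9, 5/2, 9/4, 6)
obs 3: x=0 → posterior Dirichlet(13/4, 9, 5/2, 9/4, 6)
obs 4: x=3 → posterior Dirichlet(13/4, 9, 5/2, 13/4, 6)
obs 5: x=1 → posterior Dirichlet(13/4, 10, 5/2, 13/4, 6)
obs 6: x=2 → posterior Dirichlet(13/4, 10, 7/2, 13/4, 6)
obs 7: x=3 → posterior Dirichlet(13/4, 10, 7/2, 17/4, 6)
obs 8: x=3 → posterior Dirichlet(13/4, 10, 7/2, 21/4, 6)

9/23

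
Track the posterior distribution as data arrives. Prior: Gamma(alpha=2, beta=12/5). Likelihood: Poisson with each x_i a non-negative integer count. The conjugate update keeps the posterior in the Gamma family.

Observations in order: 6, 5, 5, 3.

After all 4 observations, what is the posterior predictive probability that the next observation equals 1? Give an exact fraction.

obs 1: x=6 → posterior Gamma(8, 17/5)
obs 2: x=5 → posterior Gamma(13, 22/5)
obs 3: x=5 → posterior Gamma(18, 27/5)
obs 4: x=3 → posterior Gamma(21, 32/5)

4259306016766850789028922770063360/31654680139659126296833481434130569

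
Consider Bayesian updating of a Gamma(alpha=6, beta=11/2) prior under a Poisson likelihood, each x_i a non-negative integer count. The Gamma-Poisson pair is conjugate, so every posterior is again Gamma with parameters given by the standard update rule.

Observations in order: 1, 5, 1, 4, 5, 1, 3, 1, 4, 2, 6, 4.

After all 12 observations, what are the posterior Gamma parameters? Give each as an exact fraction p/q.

alpha=43, beta=35/2

obs 1: x=1 → posterior Gamma(7, 13/2)
obs 2: x=5 → posterior Gamma(12, 15/2)
obs 3: x=1 → posterior Gamma(13, 17/2)
obs 4: x=4 → posterior Gamma(17, 19/2)
obs 5: x=5 → posterior Gamma(22, 21/2)
obs 6: x=1 → posterior Gamma(23, 23/2)
obs 7: x=3 → posterior Gamma(26, 25/2)
obs 8: x=1 → posterior Gamma(27, 27/2)
obs 9: x=4 → posterior Gamma(31, 29/2)
obs 10: x=2 → posterior Gamma(33, 31/2)
obs 11: x=6 → posterior Gamma(39, 33/2)
obs 12: x=4 → posterior Gamma(43, 35/2)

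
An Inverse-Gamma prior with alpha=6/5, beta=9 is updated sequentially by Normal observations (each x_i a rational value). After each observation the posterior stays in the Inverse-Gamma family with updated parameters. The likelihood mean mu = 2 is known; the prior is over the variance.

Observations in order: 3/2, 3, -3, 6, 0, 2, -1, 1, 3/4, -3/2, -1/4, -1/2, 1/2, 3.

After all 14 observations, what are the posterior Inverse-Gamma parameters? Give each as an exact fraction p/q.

obs 1: x=3/2 → posterior Inverse-Gamma(17/10, 73/8)
obs 2: x=3 → posterior Inverse-Gamma(11/5, 77/8)
obs 3: x=-3 → posterior Inverse-Gamma(27/10, 177/8)
obs 4: x=6 → posterior Inverse-Gamma(16/5, 241/8)
obs 5: x=0 → posterior Inverse-Gamma(37/10, 257/8)
obs 6: x=2 → posterior Inverse-Gamma(21/5, 257/8)
obs 7: x=-1 → posterior Inverse-Gamma(47/10, 293/8)
obs 8: x=1 → posterior Inverse-Gamma(26/5, 297/8)
obs 9: x=3/4 → posterior Inverse-Gamma(57/10, 1213/32)
obs 10: x=-3/2 → posterior Inverse-Gamma(31/5, 1409/32)
obs 11: x=-1/4 → posterior Inverse-Gamma(67/10, 745/16)
obs 12: x=-1/2 → posterior Inverse-Gamma(36/5, 795/16)
obs 13: x=1/2 → posterior Inverse-Gamma(77/10, 813/16)
obs 14: x=3 → posterior Inverse-Gamma(41/5, 821/16)

alpha=41/5, beta=821/16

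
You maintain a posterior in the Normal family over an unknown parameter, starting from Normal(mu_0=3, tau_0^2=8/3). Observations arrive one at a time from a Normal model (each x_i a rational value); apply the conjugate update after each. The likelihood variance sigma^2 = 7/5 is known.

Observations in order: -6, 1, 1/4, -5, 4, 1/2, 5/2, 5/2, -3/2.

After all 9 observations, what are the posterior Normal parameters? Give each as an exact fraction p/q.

obs 1: x=-6 → posterior Normal(-177/61, 56/61)
obs 2: x=1 → posterior Normal(-137/101, 56/101)
obs 3: x=1/4 → posterior Normal(-127/141, 56/141)
obs 4: x=-5 → posterior Normal(-327/181, 56/181)
obs 5: x=4 → posterior Normal(-167/221, 56/221)
obs 6: x=1/2 → posterior Normal(-49/87, 56/261)
obs 7: x=5/2 → posterior Normal(-47/301, 8/43)
obs 8: x=5/2 → posterior Normal(53/341, 56/341)
obs 9: x=-3/2 → posterior Normal(-7/381, 56/381)

mu_0=-7/381, tau_0^2=56/381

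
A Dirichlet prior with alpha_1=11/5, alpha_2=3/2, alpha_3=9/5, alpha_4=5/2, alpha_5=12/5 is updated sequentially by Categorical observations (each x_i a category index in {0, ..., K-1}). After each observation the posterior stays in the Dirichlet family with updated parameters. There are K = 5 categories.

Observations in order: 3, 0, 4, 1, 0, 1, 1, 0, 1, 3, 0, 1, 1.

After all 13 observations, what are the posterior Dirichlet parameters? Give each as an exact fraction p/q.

alpha_1=31/5, alpha_2=15/2, alpha_3=9/5, alpha_4=9/2, alpha_5=17/5

obs 1: x=3 → posterior Dirichlet(11/5, 3/2, 9/5, 7/2, 12/5)
obs 2: x=0 → posterior Dirichlet(16/5, 3/2, 9/5, 7/2, 12/5)
obs 3: x=4 → posterior Dirichlet(16/5, 3/2, 9/5, 7/2, 17/5)
obs 4: x=1 → posterior Dirichlet(16/5, 5/2, 9/5, 7/2, 17/5)
obs 5: x=0 → posterior Dirichlet(21/5, 5/2, 9/5, 7/2, 17/5)
obs 6: x=1 → posterior Dirichlet(21/5, 7/2, 9/5, 7/2, 17/5)
obs 7: x=1 → posterior Dirichlet(21/5, 9/2, 9/5, 7/2, 17/5)
obs 8: x=0 → posterior Dirichlet(26/5, 9/2, 9/5, 7/2, 17/5)
obs 9: x=1 → posterior Dirichlet(26/5, 11/2, 9/5, 7/2, 17/5)
obs 10: x=3 → posterior Dirichlet(26/5, 11/2, 9/5, 9/2, 17/5)
obs 11: x=0 → posterior Dirichlet(31/5, 11/2, 9/5, 9/2, 17/5)
obs 12: x=1 → posterior Dirichlet(31/5, 13/2, 9/5, 9/2, 17/5)
obs 13: x=1 → posterior Dirichlet(31/5, 15/2, 9/5, 9/2, 17/5)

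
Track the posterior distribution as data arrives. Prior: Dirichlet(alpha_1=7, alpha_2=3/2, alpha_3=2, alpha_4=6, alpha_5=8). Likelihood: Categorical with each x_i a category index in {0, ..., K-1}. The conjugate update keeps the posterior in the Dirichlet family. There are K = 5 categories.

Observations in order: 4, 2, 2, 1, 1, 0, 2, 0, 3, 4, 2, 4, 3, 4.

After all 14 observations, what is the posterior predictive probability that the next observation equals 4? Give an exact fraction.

obs 1: x=4 → posterior Dirichlet(7, 3/2, 2, 6, 9)
obs 2: x=2 → posterior Dirichlet(7, 3/2, 3, 6, 9)
obs 3: x=2 → posterior Dirichlet(7, 3/2, 4, 6, 9)
obs 4: x=1 → posterior Dirichlet(7, 5/2, 4, 6, 9)
obs 5: x=1 → posterior Dirichlet(7, 7/2, 4, 6, 9)
obs 6: x=0 → posterior Dirichlet(8, 7/2, 4, 6, 9)
obs 7: x=2 → posterior Dirichlet(8, 7/2, 5, 6, 9)
obs 8: x=0 → posterior Dirichlet(9, 7/2, 5, 6, 9)
obs 9: x=3 → posterior Dirichlet(9, 7/2, 5, 7, 9)
obs 10: x=4 → posterior Dirichlet(9, 7/2, 5, 7, 10)
obs 11: x=2 → posterior Dirichlet(9, 7/2, 6, 7, 10)
obs 12: x=4 → posterior Dirichlet(9, 7/2, 6, 7, 11)
obs 13: x=3 → posterior Dirichlet(9, 7/2, 6, 8, 11)
obs 14: x=4 → posterior Dirichlet(9, 7/2, 6, 8, 12)

24/77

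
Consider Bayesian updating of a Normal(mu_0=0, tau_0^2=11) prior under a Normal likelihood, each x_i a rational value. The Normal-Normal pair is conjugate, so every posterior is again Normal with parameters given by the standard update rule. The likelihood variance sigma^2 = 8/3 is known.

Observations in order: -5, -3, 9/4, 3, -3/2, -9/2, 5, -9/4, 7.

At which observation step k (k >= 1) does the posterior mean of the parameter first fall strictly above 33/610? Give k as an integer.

k = 9

obs 1: x=-5 → posterior Normal(-165/41, 88/41)
obs 2: x=-3 → posterior Normal(-132/37, 44/37)
obs 3: x=9/4 → posterior Normal(-759/428, 88/107)
obs 4: x=3 → posterior Normal(-363/560, 22/35)
obs 5: x=-3/2 → posterior Normal(-561/692, 88/173)
obs 6: x=-9/2 → posterior Normal(-1155/824, 44/103)
obs 7: x=5 → posterior Normal(-495/956, 88/239)
obs 8: x=-9/4 → posterior Normal(-99/136, 11/34)
obs 9: x=7 → posterior Normal(33/305, 88/305)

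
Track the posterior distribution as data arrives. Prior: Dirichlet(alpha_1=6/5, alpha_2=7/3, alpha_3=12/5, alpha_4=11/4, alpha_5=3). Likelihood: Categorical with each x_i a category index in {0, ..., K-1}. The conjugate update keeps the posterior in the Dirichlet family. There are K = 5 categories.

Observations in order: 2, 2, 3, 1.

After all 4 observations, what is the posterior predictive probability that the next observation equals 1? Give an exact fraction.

obs 1: x=2 → posterior Dirichlet(6/5, 7/3, 17/5, 11/4, 3)
obs 2: x=2 → posterior Dirichlet(6/5, 7/3, 22/5, 11/4, 3)
obs 3: x=3 → posterior Dirichlet(6/5, 7/3, 22/5, 15/4, 3)
obs 4: x=1 → posterior Dirichlet(6/5, 10/3, 22/5, 15/4, 3)

200/941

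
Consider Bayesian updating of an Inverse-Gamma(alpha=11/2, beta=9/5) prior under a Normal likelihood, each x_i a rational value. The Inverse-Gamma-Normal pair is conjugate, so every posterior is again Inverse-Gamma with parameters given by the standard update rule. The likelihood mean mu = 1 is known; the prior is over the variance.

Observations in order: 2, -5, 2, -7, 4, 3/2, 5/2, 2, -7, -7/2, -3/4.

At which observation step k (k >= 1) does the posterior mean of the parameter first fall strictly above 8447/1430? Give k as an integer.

obs 1: x=2 → posterior Inverse-Gamma(6, 23/10)
obs 2: x=-5 → posterior Inverse-Gamma(13/2, 203/10)
obs 3: x=2 → posterior Inverse-Gamma(7, 104/5)
obs 4: x=-7 → posterior Inverse-Gamma(15/2, 264/5)
obs 5: x=4 → posterior Inverse-Gamma(8, 573/10)
obs 6: x=3/2 → posterior Inverse-Gamma(17/2, 2297/40)
obs 7: x=5/2 → posterior Inverse-Gamma(9, 1171/20)
obs 8: x=2 → posterior Inverse-Gamma(19/2, 1181/20)
obs 9: x=-7 → posterior Inverse-Gamma(10, 1821/20)
obs 10: x=-7/2 → posterior Inverse-Gamma(21/2, 4047/40)
obs 11: x=-3/4 → posterior Inverse-Gamma(11, 16433/160)

k = 4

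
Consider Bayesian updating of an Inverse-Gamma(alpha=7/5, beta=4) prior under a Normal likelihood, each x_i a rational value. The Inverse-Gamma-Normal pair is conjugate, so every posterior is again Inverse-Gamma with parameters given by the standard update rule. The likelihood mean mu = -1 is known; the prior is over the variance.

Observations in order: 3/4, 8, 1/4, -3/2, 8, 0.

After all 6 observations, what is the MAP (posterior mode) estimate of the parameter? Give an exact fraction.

2345/144

obs 1: x=3/4 → posterior Inverse-Gamma(19/10, 177/32)
obs 2: x=8 → posterior Inverse-Gamma(12/5, 1473/32)
obs 3: x=1/4 → posterior Inverse-Gamma(29/10, 749/16)
obs 4: x=-3/2 → posterior Inverse-Gamma(17/5, 751/16)
obs 5: x=8 → posterior Inverse-Gamma(39/10, 1399/16)
obs 6: x=0 → posterior Inverse-Gamma(22/5, 1407/16)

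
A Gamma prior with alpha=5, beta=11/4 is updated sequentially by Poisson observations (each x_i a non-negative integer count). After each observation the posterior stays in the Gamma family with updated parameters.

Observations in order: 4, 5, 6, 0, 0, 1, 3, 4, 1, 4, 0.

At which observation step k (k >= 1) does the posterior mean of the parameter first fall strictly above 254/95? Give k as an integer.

k = 2

obs 1: x=4 → posterior Gamma(9, 15/4)
obs 2: x=5 → posterior Gamma(14, 19/4)
obs 3: x=6 → posterior Gamma(20, 23/4)
obs 4: x=0 → posterior Gamma(20, 27/4)
obs 5: x=0 → posterior Gamma(20, 31/4)
obs 6: x=1 → posterior Gamma(21, 35/4)
obs 7: x=3 → posterior Gamma(24, 39/4)
obs 8: x=4 → posterior Gamma(28, 43/4)
obs 9: x=1 → posterior Gamma(29, 47/4)
obs 10: x=4 → posterior Gamma(33, 51/4)
obs 11: x=0 → posterior Gamma(33, 55/4)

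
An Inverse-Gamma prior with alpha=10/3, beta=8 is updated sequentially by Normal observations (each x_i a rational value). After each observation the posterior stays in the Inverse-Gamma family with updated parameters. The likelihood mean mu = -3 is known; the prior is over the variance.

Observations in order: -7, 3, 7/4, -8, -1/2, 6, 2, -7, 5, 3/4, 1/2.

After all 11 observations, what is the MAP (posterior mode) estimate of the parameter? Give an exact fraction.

obs 1: x=-7 → posterior Inverse-Gamma(23/6, 16)
obs 2: x=3 → posterior Inverse-Gamma(13/3, 34)
obs 3: x=7/4 → posterior Inverse-Gamma(29/6, 1449/32)
obs 4: x=-8 → posterior Inverse-Gamma(16/3, 1849/32)
obs 5: x=-1/2 → posterior Inverse-Gamma(35/6, 1949/32)
obs 6: x=6 → posterior Inverse-Gamma(19/3, 3245/32)
obs 7: x=2 → posterior Inverse-Gamma(41/6, 3645/32)
obs 8: x=-7 → posterior Inverse-Gamma(22/3, 3901/32)
obs 9: x=5 → posterior Inverse-Gamma(47/6, 4925/32)
obs 10: x=3/4 → posterior Inverse-Gamma(25/3, 2575/16)
obs 11: x=1/2 → posterior Inverse-Gamma(53/6, 2673/16)

8019/472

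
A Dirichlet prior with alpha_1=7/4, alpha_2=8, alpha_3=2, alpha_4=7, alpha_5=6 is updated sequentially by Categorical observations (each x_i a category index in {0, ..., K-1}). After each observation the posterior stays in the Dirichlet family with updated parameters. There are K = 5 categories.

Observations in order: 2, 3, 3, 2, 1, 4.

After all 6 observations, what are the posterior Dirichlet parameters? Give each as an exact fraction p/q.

obs 1: x=2 → posterior Dirichlet(7/4, 8, 3, 7, 6)
obs 2: x=3 → posterior Dirichlet(7/4, 8, 3, 8, 6)
obs 3: x=3 → posterior Dirichlet(7/4, 8, 3, 9, 6)
obs 4: x=2 → posterior Dirichlet(7/4, 8, 4, 9, 6)
obs 5: x=1 → posterior Dirichlet(7/4, 9, 4, 9, 6)
obs 6: x=4 → posterior Dirichlet(7/4, 9, 4, 9, 7)

alpha_1=7/4, alpha_2=9, alpha_3=4, alpha_4=9, alpha_5=7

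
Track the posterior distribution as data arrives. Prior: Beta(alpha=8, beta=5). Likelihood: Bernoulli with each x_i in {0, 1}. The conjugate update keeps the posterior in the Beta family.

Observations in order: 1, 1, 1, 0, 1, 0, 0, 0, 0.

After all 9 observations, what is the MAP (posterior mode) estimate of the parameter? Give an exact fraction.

11/20

obs 1: x=1 → posterior Beta(9, 5)
obs 2: x=1 → posterior Beta(10, 5)
obs 3: x=1 → posterior Beta(11, 5)
obs 4: x=0 → posterior Beta(11, 6)
obs 5: x=1 → posterior Beta(12, 6)
obs 6: x=0 → posterior Beta(12, 7)
obs 7: x=0 → posterior Beta(12, 8)
obs 8: x=0 → posterior Beta(12, 9)
obs 9: x=0 → posterior Beta(12, 10)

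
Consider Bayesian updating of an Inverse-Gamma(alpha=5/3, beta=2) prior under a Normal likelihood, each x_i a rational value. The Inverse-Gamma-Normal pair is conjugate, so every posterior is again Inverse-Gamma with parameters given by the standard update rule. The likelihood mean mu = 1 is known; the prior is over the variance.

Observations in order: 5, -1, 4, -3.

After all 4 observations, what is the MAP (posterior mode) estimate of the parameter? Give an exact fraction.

21/4

obs 1: x=5 → posterior Inverse-Gamma(13/6, 10)
obs 2: x=-1 → posterior Inverse-Gamma(8/3, 12)
obs 3: x=4 → posterior Inverse-Gamma(19/6, 33/2)
obs 4: x=-3 → posterior Inverse-Gamma(11/3, 49/2)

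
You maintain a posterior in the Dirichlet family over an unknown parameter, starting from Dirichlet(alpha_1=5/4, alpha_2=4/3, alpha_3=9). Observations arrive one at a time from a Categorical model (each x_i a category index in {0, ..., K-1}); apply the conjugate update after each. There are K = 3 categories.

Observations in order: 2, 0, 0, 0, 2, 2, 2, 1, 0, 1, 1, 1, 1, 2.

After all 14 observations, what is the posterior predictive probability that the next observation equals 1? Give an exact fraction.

76/307

obs 1: x=2 → posterior Dirichlet(5/4, 4/3, 10)
obs 2: x=0 → posterior Dirichlet(9/4, 4/3, 10)
obs 3: x=0 → posterior Dirichlet(13/4, 4/3, 10)
obs 4: x=0 → posterior Dirichlet(17/4, 4/3, 10)
obs 5: x=2 → posterior Dirichlet(17/4, 4/3, 11)
obs 6: x=2 → posterior Dirichlet(17/4, 4/3, 12)
obs 7: x=2 → posterior Dirichlet(17/4, 4/3, 13)
obs 8: x=1 → posterior Dirichlet(17/4, 7/3, 13)
obs 9: x=0 → posterior Dirichlet(21/4, 7/3, 13)
obs 10: x=1 → posterior Dirichlet(21/4, 10/3, 13)
obs 11: x=1 → posterior Dirichlet(21/4, 13/3, 13)
obs 12: x=1 → posterior Dirichlet(21/4, 16/3, 13)
obs 13: x=1 → posterior Dirichlet(21/4, 19/3, 13)
obs 14: x=2 → posterior Dirichlet(21/4, 19/3, 14)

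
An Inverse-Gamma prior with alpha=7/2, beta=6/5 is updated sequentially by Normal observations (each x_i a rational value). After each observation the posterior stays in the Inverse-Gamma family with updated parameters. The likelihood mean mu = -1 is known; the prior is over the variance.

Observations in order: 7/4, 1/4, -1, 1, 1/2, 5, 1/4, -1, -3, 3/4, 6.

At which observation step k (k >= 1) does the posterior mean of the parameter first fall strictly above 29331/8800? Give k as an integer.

k = 6

obs 1: x=7/4 → posterior Inverse-Gamma(4, 797/160)
obs 2: x=1/4 → posterior Inverse-Gamma(9/2, 461/80)
obs 3: x=-1 → posterior Inverse-Gamma(5, 461/80)
obs 4: x=1 → posterior Inverse-Gamma(11/2, 621/80)
obs 5: x=1/2 → posterior Inverse-Gamma(6, 711/80)
obs 6: x=5 → posterior Inverse-Gamma(13/2, 2151/80)
obs 7: x=1/4 → posterior Inverse-Gamma(7, 4427/160)
obs 8: x=-1 → posterior Inverse-Gamma(15/2, 4427/160)
obs 9: x=-3 → posterior Inverse-Gamma(8, 4747/160)
obs 10: x=3/4 → posterior Inverse-Gamma(17/2, 156/5)
obs 11: x=6 → posterior Inverse-Gamma(9, 557/10)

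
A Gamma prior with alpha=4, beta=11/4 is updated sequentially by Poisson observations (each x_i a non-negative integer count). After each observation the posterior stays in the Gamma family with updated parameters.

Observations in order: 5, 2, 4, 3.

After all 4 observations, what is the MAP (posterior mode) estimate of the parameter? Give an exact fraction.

obs 1: x=5 → posterior Gamma(9, 15/4)
obs 2: x=2 → posterior Gamma(11, 19/4)
obs 3: x=4 → posterior Gamma(15, 23/4)
obs 4: x=3 → posterior Gamma(18, 27/4)

68/27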